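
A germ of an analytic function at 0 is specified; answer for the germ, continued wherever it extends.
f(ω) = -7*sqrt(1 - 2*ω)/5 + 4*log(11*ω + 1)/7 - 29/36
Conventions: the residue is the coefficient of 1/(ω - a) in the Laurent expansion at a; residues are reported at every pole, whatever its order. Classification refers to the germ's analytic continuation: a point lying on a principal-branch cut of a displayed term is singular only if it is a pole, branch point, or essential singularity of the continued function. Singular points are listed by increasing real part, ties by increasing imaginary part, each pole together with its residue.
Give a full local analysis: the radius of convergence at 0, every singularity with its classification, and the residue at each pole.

Branch term (4/7)*log(1 - ω/(-1/11)): its argument vanishes at ω = -1/11, a logarithmic branch point, modulus 1/11.
Branch term (-7/5)*sqrt(1 - ω/(1/2)): its argument vanishes at ω = 1/2, a square-root branch point, modulus 1/2.
The radius of convergence is the smallest modulus among the singular points: 1/11.
List the singular points by increasing real part (a conjugate pair: the negative imaginary part first).

Radius of convergence at 0: 1/11.
At -1/11: a logarithmic branch point.
At 1/2: an algebraic (square-root) branch point.


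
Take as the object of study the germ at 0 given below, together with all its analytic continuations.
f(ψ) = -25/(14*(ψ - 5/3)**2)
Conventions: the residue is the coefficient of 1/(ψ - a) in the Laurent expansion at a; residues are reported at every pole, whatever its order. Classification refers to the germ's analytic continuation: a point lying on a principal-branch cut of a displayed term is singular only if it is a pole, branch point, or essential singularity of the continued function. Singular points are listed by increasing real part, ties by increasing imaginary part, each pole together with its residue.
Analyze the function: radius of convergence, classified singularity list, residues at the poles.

Radius of convergence at 0: 5/3.
At 5/3: a pole of order 2; residue 0.

Denominator factor (ψ - 5/3)^2: pole of order 2 at 5/3, modulus 5/3.
The radius of convergence is the smallest modulus among the singular points: 5/3.
At the order-2 pole 5/3 set g(ψ) = (ψ - (5/3))^2*f(ψ) = -25/14.
Order-2 pole: residue = g'(a); g'(5/3) = 0, so the residue is 0.


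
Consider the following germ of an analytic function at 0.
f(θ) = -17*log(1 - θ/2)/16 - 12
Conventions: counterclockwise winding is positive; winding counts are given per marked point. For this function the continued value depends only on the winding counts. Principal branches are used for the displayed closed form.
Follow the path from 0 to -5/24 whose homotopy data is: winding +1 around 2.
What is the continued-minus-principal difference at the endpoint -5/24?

Continued minus principal equals -(17/8)*pi*i.

The rational part is single-valued and drops out of the difference; each branch term changes only by its own monodromy.
(-17/16)*log(1 - θ/(2)): each positive loop around 2 adds 2*pi*i to the log, so winding +1 contributes (-17/16)*(1)*2*pi*i = -(17/8)*pi*i.
Summing the contributions at θ = -5/24 gives -(17/8)*pi*i.


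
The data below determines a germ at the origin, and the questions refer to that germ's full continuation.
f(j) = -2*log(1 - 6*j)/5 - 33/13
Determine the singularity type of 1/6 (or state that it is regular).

The term (-2/5)*log(1 - j/(1/6)) has argument 1 - 1/6/(1/6) = 0 at 1/6: a logarithmic (infinitely-sheeted) branch point; the remaining terms are analytic or single-valued there.

The point is a logarithmic branch point.


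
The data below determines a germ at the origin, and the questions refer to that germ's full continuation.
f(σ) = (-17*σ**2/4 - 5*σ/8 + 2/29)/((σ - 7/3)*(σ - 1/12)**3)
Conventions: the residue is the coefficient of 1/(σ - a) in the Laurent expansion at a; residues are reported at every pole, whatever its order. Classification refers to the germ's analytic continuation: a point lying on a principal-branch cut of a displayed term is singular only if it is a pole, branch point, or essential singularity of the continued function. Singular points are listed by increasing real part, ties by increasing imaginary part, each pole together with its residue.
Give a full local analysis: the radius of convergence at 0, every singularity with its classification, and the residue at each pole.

Denominator factor (σ - 1/12)^3: pole of order 3 at 1/12, modulus 1/12.
Denominator factor (σ - 7/3): pole of order 1 at 7/3, modulus 7/3.
The radius of convergence is the smallest modulus among the singular points: 1/12.
At the order-3 pole 1/12 set g(σ) = (σ - (1/12))^3*f(σ) = (-17*σ**2/4 - 5*σ/8 + 2/29)/(σ - 7/3).
Order-3 pole: residue = g''(a)/2; g''(1/12) = 819440/190269, so the residue is 409720/190269.
At the order-1 pole 7/3 set g(σ) = (σ - (7/3))*f(σ) = (-17*σ**2/4 - 5*σ/8 + 2/29)/(σ - 1/12)**3.
Simple pole: residue = g(a) at a = 7/3, which is -409720/190269.
List the singular points by increasing real part (a conjugate pair: the negative imaginary part first).

Radius of convergence at 0: 1/12.
At 1/12: a pole of order 3; residue 409720/190269.
At 7/3: a pole of order 1; residue -409720/190269.


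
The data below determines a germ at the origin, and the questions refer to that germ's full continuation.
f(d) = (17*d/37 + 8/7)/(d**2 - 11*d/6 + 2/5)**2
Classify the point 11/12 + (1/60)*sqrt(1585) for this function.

The denominator factor d**2 - 11*d/6 + 2/5 vanishes at 11/12 + (1/60)*sqrt(1585) and appears to the power 2; the numerator there equals 4861/3108 + (17/2220)*sqrt(1585), nonzero, and no other factor vanishes.
Hence a pole whose order is the multiplicity, 2.

The point is a pole of order 2.


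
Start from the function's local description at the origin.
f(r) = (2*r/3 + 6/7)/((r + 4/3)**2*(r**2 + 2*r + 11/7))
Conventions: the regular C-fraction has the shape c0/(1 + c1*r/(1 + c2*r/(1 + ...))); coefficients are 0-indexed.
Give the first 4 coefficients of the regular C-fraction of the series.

Taylor coefficients (expand at 0): a_0 = 27/88, a_1 = -1185/1936, a_2 = 126681/170368, a_3 = -314799/468512.
c0 = a_0 = 27/88. Peel one level at a time: if S = 1 + c*r/S' with S'(0) = 1, then c is the r-coefficient of S and S' = c*r/(S - 1).
S_1 = c0/f = 1 + (395/198)*r + (2017/1296)*r^2 + ...; c1 = 395/198.
S_2 = c1*r/(S_1 - 1) = 1 + (-22187/28440)*r + (3774929/9985600)*r^2 + ...; c2 = -22187/28440.
S_3 = c2*r/(S_2 - 1) = 1 + (33974361/70110920)*r + ...; c3 = 33974361/70110920.

The regular C-fraction coefficients are [27/88, 395/198, -22187/28440, 33974361/70110920].


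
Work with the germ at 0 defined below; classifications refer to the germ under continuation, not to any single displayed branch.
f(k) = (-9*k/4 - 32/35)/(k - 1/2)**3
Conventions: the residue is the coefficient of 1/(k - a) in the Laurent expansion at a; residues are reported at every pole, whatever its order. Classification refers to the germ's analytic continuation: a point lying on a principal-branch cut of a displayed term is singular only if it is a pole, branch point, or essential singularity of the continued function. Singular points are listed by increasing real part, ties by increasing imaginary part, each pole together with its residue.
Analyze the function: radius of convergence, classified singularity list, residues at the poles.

Denominator factor (k - 1/2)^3: pole of order 3 at 1/2, modulus 1/2.
The radius of convergence is the smallest modulus among the singular points: 1/2.
At the order-3 pole 1/2 set g(k) = (k - (1/2))^3*f(k) = -9*k/4 - 32/35.
Order-3 pole: residue = g''(a)/2; g''(1/2) = 0, so the residue is 0.

Radius of convergence at 0: 1/2.
At 1/2: a pole of order 3; residue 0.


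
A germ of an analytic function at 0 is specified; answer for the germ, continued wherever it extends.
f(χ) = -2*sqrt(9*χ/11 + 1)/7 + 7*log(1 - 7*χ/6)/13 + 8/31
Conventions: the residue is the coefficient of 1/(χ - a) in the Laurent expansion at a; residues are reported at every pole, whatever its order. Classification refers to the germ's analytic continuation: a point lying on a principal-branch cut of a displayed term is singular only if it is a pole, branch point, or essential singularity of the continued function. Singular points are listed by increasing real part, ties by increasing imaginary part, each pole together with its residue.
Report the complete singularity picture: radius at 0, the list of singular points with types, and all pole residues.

Branch term (-2/7)*sqrt(1 - χ/(-11/9)): its argument vanishes at χ = -11/9, a square-root branch point, modulus 11/9.
Branch term (7/13)*log(1 - χ/(6/7)): its argument vanishes at χ = 6/7, a logarithmic branch point, modulus 6/7.
The radius of convergence is the smallest modulus among the singular points: 6/7.
List the singular points by increasing real part (a conjugate pair: the negative imaginary part first).

Radius of convergence at 0: 6/7.
At -11/9: an algebraic (square-root) branch point.
At 6/7: a logarithmic branch point.


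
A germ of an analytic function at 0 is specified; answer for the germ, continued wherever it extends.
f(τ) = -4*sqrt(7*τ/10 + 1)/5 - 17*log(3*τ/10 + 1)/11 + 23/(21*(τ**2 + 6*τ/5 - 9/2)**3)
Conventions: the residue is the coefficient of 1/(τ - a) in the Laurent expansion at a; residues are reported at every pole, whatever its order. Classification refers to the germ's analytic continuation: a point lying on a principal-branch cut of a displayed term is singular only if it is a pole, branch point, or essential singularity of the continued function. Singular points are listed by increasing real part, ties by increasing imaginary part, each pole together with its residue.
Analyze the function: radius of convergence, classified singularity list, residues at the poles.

Radius of convergence at 0: 10/7.
At -10/3: a logarithmic branch point.
At -3/5 - (9/10)*sqrt(6): a pole of order 3; residue -(71875/44641044)*sqrt(6).
At -10/7: an algebraic (square-root) branch point.
At -3/5 + (9/10)*sqrt(6): a pole of order 3; residue (71875/44641044)*sqrt(6).

Denominator factor (τ**2 + 6*τ/5 - 9/2)^3: discriminant 486/25, real irrational roots -3/5 + (9/10)*sqrt(6) and -3/5 - (9/10)*sqrt(6); poles of order 3, moduli -3/5 + (9/10)*sqrt(6) and 3/5 + (9/10)*sqrt(6).
Branch term (-4/5)*sqrt(1 - τ/(-10/7)): its argument vanishes at τ = -10/7, a square-root branch point, modulus 10/7.
Branch term (-17/11)*log(1 - τ/(-10/3)): its argument vanishes at τ = -10/3, a logarithmic branch point, modulus 10/3.
The radius of convergence is the smallest modulus among the singular points: 10/7.
The branch terms are analytic at -3/5 - (9/10)*sqrt(6) and contribute nothing to the residue; only the rational part matters.
The factor τ**2 + 6*τ/5 - 9/2 splits as (τ - a)(τ - a') with a = -3/5 - (9/10)*sqrt(6), a' = -3/5 + (9/10)*sqrt(6). At the order-3 pole a set g(τ) = (τ - a)^3*(rational part) = [23/21] / (τ - a')^3.
Order-3 pole: residue = g''(a)/2; g''(-3/5 - (9/10)*sqrt(6)) = -(71875/22320522)*sqrt(6), so the residue is -(71875/44641044)*sqrt(6).
The branch terms are analytic at -3/5 + (9/10)*sqrt(6) and contribute nothing to the residue; only the rational part matters.
The factor τ**2 + 6*τ/5 - 9/2 splits as (τ - a)(τ - a') with a = -3/5 + (9/10)*sqrt(6), a' = -3/5 - (9/10)*sqrt(6). At the order-3 pole a set g(τ) = (τ - a)^3*(rational part) = [23/21] / (τ - a')^3.
Order-3 pole: residue = g''(a)/2; g''(-3/5 + (9/10)*sqrt(6)) = (71875/22320522)*sqrt(6), so the residue is (71875/44641044)*sqrt(6).
List the singular points by increasing real part (a conjugate pair: the negative imaginary part first).


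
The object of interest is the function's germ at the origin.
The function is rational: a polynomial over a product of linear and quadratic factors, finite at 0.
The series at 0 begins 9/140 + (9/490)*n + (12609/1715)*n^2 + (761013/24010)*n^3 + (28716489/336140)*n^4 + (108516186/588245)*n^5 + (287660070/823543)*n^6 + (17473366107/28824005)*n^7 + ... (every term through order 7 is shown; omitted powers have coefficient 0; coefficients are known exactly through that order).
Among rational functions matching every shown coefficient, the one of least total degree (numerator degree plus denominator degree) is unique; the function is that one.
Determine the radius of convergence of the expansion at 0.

No rational of total degree below 6 reproduces all 8 coefficients; solving the [2/4] Pade equations on them gives f(n) = (6*n**2 - n/5 + 1/20)/((n - 1)**3*(n - 7/9)), whose expansion matches every shown term.
Denominator factor (n - 1)^3: pole of order 3 at 1, modulus 1.
Denominator factor (n - 7/9): pole of order 1 at 7/9, modulus 7/9.
The radius of convergence is the smallest modulus among the singular points: 7/9.

The radius of convergence is 7/9.


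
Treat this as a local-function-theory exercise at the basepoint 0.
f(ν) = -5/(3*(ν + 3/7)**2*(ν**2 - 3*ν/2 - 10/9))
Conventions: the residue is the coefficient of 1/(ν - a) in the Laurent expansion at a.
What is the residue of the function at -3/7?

The residue is -3056130/63001.

At the order-2 pole -3/7 set g(ν) = (ν - (-3/7))^2*f(ν) = -5/(3*(ν**2 - 3*ν/2 - 10/9)).
Order-2 pole: residue = g'(a); g'(-3/7) = -3056130/63001, so the residue is -3056130/63001.


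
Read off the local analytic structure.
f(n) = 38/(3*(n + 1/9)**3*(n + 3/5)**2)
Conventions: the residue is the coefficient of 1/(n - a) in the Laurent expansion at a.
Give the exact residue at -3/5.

At the order-2 pole -3/5 set g(n) = (n - (-3/5))^2*f(n) = 38/(3*(n + 1/9)**3).
Order-2 pole: residue = g'(a); g'(-3/5) = -77911875/117128, so the residue is -77911875/117128.

The residue is -77911875/117128.


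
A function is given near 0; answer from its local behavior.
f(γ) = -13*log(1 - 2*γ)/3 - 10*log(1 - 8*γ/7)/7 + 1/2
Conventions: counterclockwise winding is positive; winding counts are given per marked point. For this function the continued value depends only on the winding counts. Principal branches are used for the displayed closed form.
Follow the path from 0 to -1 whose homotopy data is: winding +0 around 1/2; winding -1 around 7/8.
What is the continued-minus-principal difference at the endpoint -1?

The rational part is single-valued and drops out of the difference; each branch term changes only by its own monodromy.
(-13/3)*log(1 - γ/(1/2)): winding 0 around 1/2, so this term returns to its principal value, contribution 0.
(-10/7)*log(1 - γ/(7/8)): each positive loop around 7/8 adds 2*pi*i to the log, so winding -1 contributes (-10/7)*(-1)*2*pi*i = (20/7)*pi*i.
Summing the contributions at γ = -1 gives (20/7)*pi*i.

Continued minus principal equals (20/7)*pi*i.


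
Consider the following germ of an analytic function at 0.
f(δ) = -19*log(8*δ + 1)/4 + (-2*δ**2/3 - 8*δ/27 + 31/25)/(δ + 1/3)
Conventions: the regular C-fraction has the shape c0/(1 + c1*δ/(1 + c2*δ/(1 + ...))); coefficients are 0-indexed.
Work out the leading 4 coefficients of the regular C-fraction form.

Taylor coefficients (expand at 0): a_0 = 93/25, a_1 = -11261/225, a_2 = 13961/75, a_3 = -68483/75.
c0 = a_0 = 93/25. Peel one level at a time: if S = 1 + c*δ/S' with S'(0) = 1, then c is the δ-coefficient of S and S' = c*δ/(S - 1).
S_1 = c0/f = 1 + (11261/837)*δ + (91754050/700569)*δ^2 + ...; c1 = 11261/837.
S_2 = c1*δ/(S_1 - 1) = 1 + (-91754050/9425457)*δ + (-559375500/126810121)*δ^2 + ...; c2 = -91754050/9425457.
S_3 = c2*δ/(S_2 - 1) = 1 + (-9363945870/20664847141)*δ + ...; c3 = -9363945870/20664847141.

The regular C-fraction coefficients are [93/25, 11261/837, -91754050/9425457, -9363945870/20664847141].


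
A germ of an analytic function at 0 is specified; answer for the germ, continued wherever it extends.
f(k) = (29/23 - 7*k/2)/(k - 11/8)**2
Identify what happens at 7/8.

The point is a regular point.

Denominator factors: k - 11/8 = -1/2 at k = 7/8 — none vanishes.
So the germ continues analytically to 7/8.


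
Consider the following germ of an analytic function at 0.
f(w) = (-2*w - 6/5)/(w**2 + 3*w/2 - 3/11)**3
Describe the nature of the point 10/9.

Denominator factors: w**2 + 3*w/2 - 3/11 = 2342/891 at w = 10/9 — none vanishes.
So the germ continues analytically to 10/9.

The point is a regular point.


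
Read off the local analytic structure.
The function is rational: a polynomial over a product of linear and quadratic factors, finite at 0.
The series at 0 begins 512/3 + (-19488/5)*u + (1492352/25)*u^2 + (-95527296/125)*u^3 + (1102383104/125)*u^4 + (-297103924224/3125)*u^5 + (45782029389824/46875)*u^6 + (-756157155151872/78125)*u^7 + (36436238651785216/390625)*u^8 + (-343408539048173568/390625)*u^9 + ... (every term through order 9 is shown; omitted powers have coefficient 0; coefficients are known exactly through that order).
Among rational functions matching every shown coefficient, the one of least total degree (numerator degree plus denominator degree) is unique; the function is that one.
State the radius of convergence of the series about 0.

The radius of convergence is -9/10 + (1/10)*sqrt(106).

No rational of total degree below 7 reproduces all 10 coefficients; solving the [1/6] Pade equations on them gives f(u) = (33*u/10 - 8/3)/(u**2 - 9*u/5 - 1/4)**3, whose expansion matches every shown term.
Denominator factor (u**2 - 9*u/5 - 1/4)^3: discriminant 106/25, real irrational roots 9/10 + (1/10)*sqrt(106) and 9/10 - (1/10)*sqrt(106); poles of order 3, moduli 9/10 + (1/10)*sqrt(106) and -9/10 + (1/10)*sqrt(106).
The radius of convergence is the smallest modulus among the singular points: -9/10 + (1/10)*sqrt(106).


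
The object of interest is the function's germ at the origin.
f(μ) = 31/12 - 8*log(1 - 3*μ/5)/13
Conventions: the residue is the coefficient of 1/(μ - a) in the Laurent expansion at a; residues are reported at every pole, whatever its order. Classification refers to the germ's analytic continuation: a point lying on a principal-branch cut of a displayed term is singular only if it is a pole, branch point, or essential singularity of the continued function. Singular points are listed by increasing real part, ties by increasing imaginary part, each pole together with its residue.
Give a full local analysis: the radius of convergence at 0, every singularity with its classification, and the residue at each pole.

Branch term (-8/13)*log(1 - μ/(5/3)): its argument vanishes at μ = 5/3, a logarithmic branch point, modulus 5/3.
The radius of convergence is the smallest modulus among the singular points: 5/3.

Radius of convergence at 0: 5/3.
At 5/3: a logarithmic branch point.


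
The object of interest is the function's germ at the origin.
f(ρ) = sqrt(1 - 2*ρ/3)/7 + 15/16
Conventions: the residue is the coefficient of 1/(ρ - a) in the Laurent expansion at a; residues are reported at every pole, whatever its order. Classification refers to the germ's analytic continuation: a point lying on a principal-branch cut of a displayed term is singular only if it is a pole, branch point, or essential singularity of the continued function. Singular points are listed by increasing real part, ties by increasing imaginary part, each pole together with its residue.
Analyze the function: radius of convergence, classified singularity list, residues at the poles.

Radius of convergence at 0: 3/2.
At 3/2: an algebraic (square-root) branch point.

Branch term (1/7)*sqrt(1 - ρ/(3/2)): its argument vanishes at ρ = 3/2, a square-root branch point, modulus 3/2.
The radius of convergence is the smallest modulus among the singular points: 3/2.


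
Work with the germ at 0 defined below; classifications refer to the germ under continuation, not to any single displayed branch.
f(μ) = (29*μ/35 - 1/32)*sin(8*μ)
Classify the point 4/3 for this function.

The point is a regular point.

There is no denominator, hence no pole anywhere.
The factor sin(8*μ) is entire.
So the germ continues analytically to 4/3.


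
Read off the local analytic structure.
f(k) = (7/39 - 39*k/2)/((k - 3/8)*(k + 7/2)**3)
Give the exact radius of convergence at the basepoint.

Denominator factor (k + 7/2)^3: pole of order 3 at -7/2, modulus 7/2.
Denominator factor (k - 3/8): pole of order 1 at 3/8, modulus 3/8.
The radius of convergence is the smallest modulus among the singular points: 3/8.

The radius of convergence is 3/8.


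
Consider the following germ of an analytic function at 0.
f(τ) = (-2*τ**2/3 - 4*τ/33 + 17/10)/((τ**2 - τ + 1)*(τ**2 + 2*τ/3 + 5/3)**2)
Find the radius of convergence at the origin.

Denominator factor (τ**2 - τ + 1): discriminant -3, complex-conjugate roots (1/2) + ((1/2)*sqrt(3))*i and (1/2) - ((1/2)*sqrt(3))*i; poles of order 1, moduli 1 and 1.
Denominator factor (τ**2 + 2*τ/3 + 5/3)^2: discriminant -56/9, complex-conjugate roots (-1/3) + ((1/3)*sqrt(14))*i and (-1/3) - ((1/3)*sqrt(14))*i; poles of order 2, moduli (1/3)*sqrt(15) and (1/3)*sqrt(15).
The radius of convergence is the smallest modulus among the singular points: 1.

The radius of convergence is 1.


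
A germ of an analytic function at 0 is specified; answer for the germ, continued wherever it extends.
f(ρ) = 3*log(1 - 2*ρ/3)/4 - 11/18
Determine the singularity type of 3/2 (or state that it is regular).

The point is a logarithmic branch point.

The term (3/4)*log(1 - ρ/(3/2)) has argument 1 - 3/2/(3/2) = 0 at 3/2: a logarithmic (infinitely-sheeted) branch point; the remaining terms are analytic or single-valued there.


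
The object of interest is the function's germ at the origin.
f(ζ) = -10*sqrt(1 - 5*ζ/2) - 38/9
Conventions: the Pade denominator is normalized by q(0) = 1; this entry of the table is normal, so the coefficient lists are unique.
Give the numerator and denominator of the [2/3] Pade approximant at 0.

Taylor coefficients needed (expand at 0): a_0 = -128/9, a_1 = 25/2, a_2 = 125/16, a_3 = 625/64, a_4 = 15625/1024, a_5 = 109375/4096.
Write the denominator as Q(ζ) = 1 + q1*ζ + q2*ζ^2 + q3*ζ^3. Requiring Q*f - P = O(ζ^6) with deg P <= 2 kills the coefficients of ζ^3..ζ^5 in Q*f:
  ζ^3: a_3 + q1*a_2 + q2*a_1 + q3*a_0 = 0, i.e. 625/64 + (125/16)*q1 + (25/2)*q2 + (-128/9)*q3 = 0.
  ζ^4: a_4 + q1*a_3 + q2*a_2 + q3*a_1 = 0, i.e. 15625/1024 + (625/64)*q1 + (125/16)*q2 + (25/2)*q3 = 0.
  ζ^5: a_5 + q1*a_4 + q2*a_3 + q3*a_2 = 0, i.e. 109375/4096 + (15625/1024)*q1 + (625/64)*q2 + (125/16)*q3 = 0.
Solving this linear system: q1 = -2215/976, q2 = 5775/7808, q3 = 5625/62464.
The numerator is Q*f truncated at degree 2: P0 = a_0 = -128/9; P1 = a_1 + q1*a_0 = 49165/1098; P2 = a_2 + q1*a_1 + q2*a_0 = -181975/5856.

The Pade approximant has numerator coefficients [-128/9, 49165/1098, -181975/5856]; denominator coefficients [1, -2215/976, 5775/7808, 5625/62464].


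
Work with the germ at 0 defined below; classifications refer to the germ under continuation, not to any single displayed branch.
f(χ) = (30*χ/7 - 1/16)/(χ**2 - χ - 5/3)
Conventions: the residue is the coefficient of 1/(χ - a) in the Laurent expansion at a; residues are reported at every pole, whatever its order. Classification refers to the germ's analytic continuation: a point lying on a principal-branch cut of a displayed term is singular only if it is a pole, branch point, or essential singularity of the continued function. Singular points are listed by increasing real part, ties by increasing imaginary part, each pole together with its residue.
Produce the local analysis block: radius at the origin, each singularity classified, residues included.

Radius of convergence at 0: -1/2 + (1/6)*sqrt(69).
At 1/2 - (1/6)*sqrt(69): a pole of order 1; residue 15/7 - (233/2576)*sqrt(69).
At 1/2 + (1/6)*sqrt(69): a pole of order 1; residue 15/7 + (233/2576)*sqrt(69).

Denominator factor (χ**2 - χ - 5/3): discriminant 23/3, real irrational roots 1/2 + (1/6)*sqrt(69) and 1/2 - (1/6)*sqrt(69); poles of order 1, moduli 1/2 + (1/6)*sqrt(69) and -1/2 + (1/6)*sqrt(69).
The radius of convergence is the smallest modulus among the singular points: -1/2 + (1/6)*sqrt(69).
The factor χ**2 - χ - 5/3 splits as (χ - a)(χ - a') with a = 1/2 - (1/6)*sqrt(69), a' = 1/2 + (1/6)*sqrt(69). At the order-1 pole a set g(χ) = (χ - a)*f(χ) = [30*χ/7 - 1/16] / (χ - a').
Simple pole: residue = g(a) at a = 1/2 - (1/6)*sqrt(69), which is 15/7 - (233/2576)*sqrt(69).
The factor χ**2 - χ - 5/3 splits as (χ - a)(χ - a') with a = 1/2 + (1/6)*sqrt(69), a' = 1/2 - (1/6)*sqrt(69). At the order-1 pole a set g(χ) = (χ - a)*f(χ) = [30*χ/7 - 1/16] / (χ - a').
Simple pole: residue = g(a) at a = 1/2 + (1/6)*sqrt(69), which is 15/7 + (233/2576)*sqrt(69).
List the singular points by increasing real part (a conjugate pair: the negative imaginary part first).


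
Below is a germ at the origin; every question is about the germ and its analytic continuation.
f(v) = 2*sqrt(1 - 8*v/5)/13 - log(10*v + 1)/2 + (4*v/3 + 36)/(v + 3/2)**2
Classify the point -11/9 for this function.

The point is a regular point.

Denominator factors: v + 3/2 = 5/18 at v = -11/9 — none vanishes.
Branch term sqrt(1 - v/(5/8)): argument at -11/9 is 133/45, nonzero, so -11/9 is not its branch point (a point on a principal cut is still regular for the continued germ).
Branch term log(1 - v/(-1/10)): argument at -11/9 is -101/9, nonzero, so -11/9 is not its branch point (a point on a principal cut is still regular for the continued germ).
So the germ continues analytically to -11/9.


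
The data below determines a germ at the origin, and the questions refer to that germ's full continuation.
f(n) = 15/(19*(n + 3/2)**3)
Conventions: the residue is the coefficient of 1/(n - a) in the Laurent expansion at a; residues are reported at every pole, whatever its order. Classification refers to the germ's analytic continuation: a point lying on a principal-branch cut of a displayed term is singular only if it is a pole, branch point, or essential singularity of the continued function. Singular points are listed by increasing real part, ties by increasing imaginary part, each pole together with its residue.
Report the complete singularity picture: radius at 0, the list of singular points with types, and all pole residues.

Radius of convergence at 0: 3/2.
At -3/2: a pole of order 3; residue 0.

Denominator factor (n + 3/2)^3: pole of order 3 at -3/2, modulus 3/2.
The radius of convergence is the smallest modulus among the singular points: 3/2.
At the order-3 pole -3/2 set g(n) = (n - (-3/2))^3*f(n) = 15/19.
Order-3 pole: residue = g''(a)/2; g''(-3/2) = 0, so the residue is 0.


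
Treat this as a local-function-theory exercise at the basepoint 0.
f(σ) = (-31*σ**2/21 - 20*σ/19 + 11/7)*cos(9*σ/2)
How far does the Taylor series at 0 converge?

The radius of convergence is infinite.

The factor cos(9*σ/2) is entire and contributes no finite singular point.
The polynomial part has no poles.
No finite singular points: the Taylor series at 0 converges everywhere.


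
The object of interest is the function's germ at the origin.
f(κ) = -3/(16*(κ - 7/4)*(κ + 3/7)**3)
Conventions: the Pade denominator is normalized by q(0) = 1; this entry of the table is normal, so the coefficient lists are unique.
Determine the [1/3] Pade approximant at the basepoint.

The Pade approximant has numerator coefficients [49/36, 343/117]; denominator coefficients [1, 781/91, 1021/39, 10507/351].

Taylor coefficients needed (expand at 0): a_0 = 49/36, a_1 = -35/4, a_2 = 2131/54, a_3 = -511529/3402, a_4 = 24731773/47628.
Write the denominator as Q(κ) = 1 + q1*κ + q2*κ^2 + q3*κ^3. Requiring Q*f - P = O(κ^5) with deg P <= 1 kills the coefficients of κ^2..κ^4 in Q*f:
  κ^2: a_2 + q1*a_1 + q2*a_0 = 0, i.e. 2131/54 + (-35/4)*q1 + (49/36)*q2 = 0.
  κ^3: a_3 + q1*a_2 + q2*a_1 + q3*a_0 = 0, i.e. -511529/3402 + (2131/54)*q1 + (-35/4)*q2 + (49/36)*q3 = 0.
  κ^4: a_4 + q1*a_3 + q2*a_2 + q3*a_1 = 0, i.e. 24731773/47628 + (-511529/3402)*q1 + (2131/54)*q2 + (-35/4)*q3 = 0.
Solving this linear system: q1 = 781/91, q2 = 1021/39, q3 = 10507/351.
The numerator is Q*f truncated at degree 1: P0 = a_0 = 49/36; P1 = a_1 + q1*a_0 = 343/117.


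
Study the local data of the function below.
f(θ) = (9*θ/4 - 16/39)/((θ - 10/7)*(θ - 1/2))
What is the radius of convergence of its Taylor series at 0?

The radius of convergence is 1/2.

Denominator factor (θ - 1/2): pole of order 1 at 1/2, modulus 1/2.
Denominator factor (θ - 10/7): pole of order 1 at 10/7, modulus 10/7.
The radius of convergence is the smallest modulus among the singular points: 1/2.


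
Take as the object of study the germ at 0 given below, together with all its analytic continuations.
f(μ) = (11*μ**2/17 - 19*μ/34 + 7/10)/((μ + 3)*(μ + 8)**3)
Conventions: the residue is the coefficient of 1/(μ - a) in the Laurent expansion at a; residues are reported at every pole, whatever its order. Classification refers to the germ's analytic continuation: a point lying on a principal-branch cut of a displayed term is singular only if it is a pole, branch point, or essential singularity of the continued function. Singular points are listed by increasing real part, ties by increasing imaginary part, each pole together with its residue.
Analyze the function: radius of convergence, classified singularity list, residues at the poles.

Denominator factor (μ + 3): pole of order 1 at -3, modulus 3.
Denominator factor (μ + 8)^3: pole of order 3 at -8, modulus 8.
The radius of convergence is the smallest modulus among the singular points: 3.
At the order-3 pole -8 set g(μ) = (μ - (-8))^3*f(μ) = (11*μ**2/17 - 19*μ/34 + 7/10)/(μ + 3).
Order-3 pole: residue = g''(a)/2; g''(-8) = -82/625, so the residue is -41/625.
At the order-1 pole -3 set g(μ) = (μ - (-3))*f(μ) = (11*μ**2/17 - 19*μ/34 + 7/10)/(μ + 8)**3.
Simple pole: residue = g(a) at a = -3, which is 41/625.
List the singular points by increasing real part (a conjugate pair: the negative imaginary part first).

Radius of convergence at 0: 3.
At -8: a pole of order 3; residue -41/625.
At -3: a pole of order 1; residue 41/625.


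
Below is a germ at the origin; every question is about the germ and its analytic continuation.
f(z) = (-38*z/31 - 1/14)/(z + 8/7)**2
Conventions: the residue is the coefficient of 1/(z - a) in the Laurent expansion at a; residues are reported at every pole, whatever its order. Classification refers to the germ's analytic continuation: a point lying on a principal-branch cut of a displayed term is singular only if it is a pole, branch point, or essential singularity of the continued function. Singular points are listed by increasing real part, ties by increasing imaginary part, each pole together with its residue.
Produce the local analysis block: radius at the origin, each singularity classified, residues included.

Denominator factor (z + 8/7)^2: pole of order 2 at -8/7, modulus 8/7.
The radius of convergence is the smallest modulus among the singular points: 8/7.
At the order-2 pole -8/7 set g(z) = (z - (-8/7))^2*f(z) = -38*z/31 - 1/14.
Order-2 pole: residue = g'(a); g'(-8/7) = -38/31, so the residue is -38/31.

Radius of convergence at 0: 8/7.
At -8/7: a pole of order 2; residue -38/31.


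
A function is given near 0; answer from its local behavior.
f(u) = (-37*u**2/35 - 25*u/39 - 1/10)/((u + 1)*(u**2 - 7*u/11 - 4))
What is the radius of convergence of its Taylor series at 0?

Denominator factor (u**2 - 7*u/11 - 4): discriminant 1985/121, real irrational roots 7/22 + (1/22)*sqrt(1985) and 7/22 - (1/22)*sqrt(1985); poles of order 1, moduli 7/22 + (1/22)*sqrt(1985) and -7/22 + (1/22)*sqrt(1985).
Denominator factor (u + 1): pole of order 1 at -1, modulus 1.
The radius of convergence is the smallest modulus among the singular points: 1.

The radius of convergence is 1.


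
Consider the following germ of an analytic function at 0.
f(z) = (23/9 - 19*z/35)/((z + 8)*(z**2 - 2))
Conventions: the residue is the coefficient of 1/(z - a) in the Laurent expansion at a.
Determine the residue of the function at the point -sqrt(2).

The factor z**2 - 2 splits as (z - a)(z - a') with a = -sqrt(2), a' = sqrt(2). At the order-1 pole a set g(z) = (z - a)*f(z) = [(23/9 - 19*z/35)/(z + 8)] / (z - a').
Simple pole: residue = g(a) at a = -sqrt(2), which is -2173/39060 - (3391/39060)*sqrt(2).

The residue is -2173/39060 - (3391/39060)*sqrt(2).


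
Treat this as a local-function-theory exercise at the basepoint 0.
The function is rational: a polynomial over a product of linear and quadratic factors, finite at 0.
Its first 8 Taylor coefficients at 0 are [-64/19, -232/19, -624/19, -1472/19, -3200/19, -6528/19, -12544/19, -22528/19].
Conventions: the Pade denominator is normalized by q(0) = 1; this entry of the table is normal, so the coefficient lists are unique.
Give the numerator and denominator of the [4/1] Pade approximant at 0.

The Pade approximant has numerator coefficients [-64/19, -2536/475, -3768/475, -4976/475, -4928/475]; denominator coefficients [1, -51/25].

Taylor coefficients needed (read off): a_0 = -64/19, a_1 = -232/19, a_2 = -624/19, a_3 = -1472/19, a_4 = -3200/19, a_5 = -6528/19.
Write the denominator as Q(α) = 1 + q1*α. Requiring Q*f - P = O(α^6) with deg P <= 4 kills the coefficients of α^5..α^5 in Q*f:
  α^5: a_5 + q1*a_4 = 0, i.e. -6528/19 + (-3200/19)*q1 = 0.
Solving this linear system: q1 = -51/25.
The numerator is Q*f truncated at degree 4: P0 = a_0 = -64/19; P1 = a_1 + q1*a_0 = -2536/475; P2 = a_2 + q1*a_1 = -3768/475; P3 = a_3 + q1*a_2 = -4976/475; P4 = a_4 + q1*a_3 = -4928/475.


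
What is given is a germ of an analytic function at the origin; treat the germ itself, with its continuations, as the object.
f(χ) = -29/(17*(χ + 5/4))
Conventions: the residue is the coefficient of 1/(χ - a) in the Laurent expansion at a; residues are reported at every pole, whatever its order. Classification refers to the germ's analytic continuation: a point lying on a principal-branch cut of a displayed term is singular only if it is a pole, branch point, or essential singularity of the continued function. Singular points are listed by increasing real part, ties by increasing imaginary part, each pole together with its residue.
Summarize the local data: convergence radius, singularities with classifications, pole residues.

Radius of convergence at 0: 5/4.
At -5/4: a pole of order 1; residue -29/17.

Denominator factor (χ + 5/4): pole of order 1 at -5/4, modulus 5/4.
The radius of convergence is the smallest modulus among the singular points: 5/4.
At the order-1 pole -5/4 set g(χ) = (χ - (-5/4))*f(χ) = -29/17.
Simple pole: residue = g(a) at a = -5/4, which is -29/17.


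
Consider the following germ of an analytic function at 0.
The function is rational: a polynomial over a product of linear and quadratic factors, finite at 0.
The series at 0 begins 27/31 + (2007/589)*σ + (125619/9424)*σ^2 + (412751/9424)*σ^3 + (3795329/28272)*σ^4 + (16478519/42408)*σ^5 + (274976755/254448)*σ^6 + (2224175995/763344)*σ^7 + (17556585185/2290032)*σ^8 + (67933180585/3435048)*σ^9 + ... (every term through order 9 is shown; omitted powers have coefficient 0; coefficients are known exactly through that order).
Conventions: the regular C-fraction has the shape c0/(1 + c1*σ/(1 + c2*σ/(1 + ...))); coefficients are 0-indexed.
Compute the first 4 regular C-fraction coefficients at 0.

Taylor coefficients (read off): a_0 = 27/31, a_1 = 2007/589, a_2 = 125619/9424, a_3 = 412751/9424.
c0 = a_0 = 27/31. Peel one level at a time: if S = 1 + c*σ/S' with S'(0) = 1, then c is the σ-coefficient of S and S' = c*σ/(S - 1).
S_1 = c0/f = 1 + (-223/57)*σ + (77/51984)*σ^2 + ...; c1 = -223/57.
S_2 = c1*σ/(S_1 - 1) = 1 + (77/203376)*σ + (280652561/114575616)*σ^2 + ...; c2 = 77/203376.
S_3 = c2*σ/(S_2 - 1) = 1 + (-761771237/117744)*σ + ...; c3 = -761771237/117744.

The regular C-fraction coefficients are [27/31, -223/57, 77/203376, -761771237/117744].


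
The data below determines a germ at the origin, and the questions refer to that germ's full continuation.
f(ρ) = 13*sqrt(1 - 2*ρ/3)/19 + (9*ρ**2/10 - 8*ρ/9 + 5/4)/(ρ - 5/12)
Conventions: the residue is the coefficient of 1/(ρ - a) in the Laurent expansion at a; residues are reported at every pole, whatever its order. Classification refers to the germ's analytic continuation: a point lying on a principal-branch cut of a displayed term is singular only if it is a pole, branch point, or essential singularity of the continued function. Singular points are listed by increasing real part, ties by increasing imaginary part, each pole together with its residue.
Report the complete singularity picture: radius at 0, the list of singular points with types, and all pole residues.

Radius of convergence at 0: 5/12.
At 5/12: a pole of order 1; residue 895/864.
At 3/2: an algebraic (square-root) branch point.

Denominator factor (ρ - 5/12): pole of order 1 at 5/12, modulus 5/12.
Branch term (13/19)*sqrt(1 - ρ/(3/2)): its argument vanishes at ρ = 3/2, a square-root branch point, modulus 3/2.
The radius of convergence is the smallest modulus among the singular points: 5/12.
The branch term is analytic at 5/12 and contributes nothing to the residue; only the rational part matters.
At the order-1 pole 5/12 set g(ρ) = (ρ - (5/12))*(rational part) = 9*ρ**2/10 - 8*ρ/9 + 5/4.
Simple pole: residue = g(a) at a = 5/12, which is 895/864.
List the singular points by increasing real part (a conjugate pair: the negative imaginary part first).


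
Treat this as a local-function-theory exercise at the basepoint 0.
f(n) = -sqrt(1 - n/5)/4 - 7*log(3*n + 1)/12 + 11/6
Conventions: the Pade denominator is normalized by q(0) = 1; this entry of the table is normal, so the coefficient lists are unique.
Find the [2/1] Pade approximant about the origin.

Taylor coefficients needed (expand at 0): a_0 = 19/12, a_1 = -69/40, a_2 = 2101/800, a_3 = -41999/8000.
Write the denominator as Q(n) = 1 + q1*n. Requiring Q*f - P = O(n^4) with deg P <= 2 kills the coefficients of n^3..n^3 in Q*f:
  n^3: a_3 + q1*a_2 = 0, i.e. -41999/8000 + (2101/800)*q1 = 0.
Solving this linear system: q1 = 41999/21010.
The numerator is Q*f truncated at degree 2: P0 = a_0 = 19/12; P1 = a_1 + q1*a_0 = 181537/126060; P2 = a_2 + q1*a_1 = -1381661/1680800.

The Pade approximant has numerator coefficients [19/12, 181537/126060, -1381661/1680800]; denominator coefficients [1, 41999/21010].


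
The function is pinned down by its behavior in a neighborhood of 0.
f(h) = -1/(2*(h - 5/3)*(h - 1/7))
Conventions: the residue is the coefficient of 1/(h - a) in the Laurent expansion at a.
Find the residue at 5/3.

At the order-1 pole 5/3 set g(h) = (h - (5/3))*f(h) = -1/(2*(h - 1/7)).
Simple pole: residue = g(a) at a = 5/3, which is -21/64.

The residue is -21/64.


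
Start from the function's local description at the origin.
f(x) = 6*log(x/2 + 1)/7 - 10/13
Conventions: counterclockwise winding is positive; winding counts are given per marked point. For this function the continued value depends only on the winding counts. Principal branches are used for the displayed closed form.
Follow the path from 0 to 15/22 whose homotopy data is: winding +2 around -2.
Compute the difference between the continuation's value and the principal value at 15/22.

The rational part is single-valued and drops out of the difference; each branch term changes only by its own monodromy.
(6/7)*log(1 - x/(-2)): each positive loop around -2 adds 2*pi*i to the log, so winding +2 contributes (6/7)*(2)*2*pi*i = (24/7)*pi*i.
Summing the contributions at x = 15/22 gives (24/7)*pi*i.

Continued minus principal equals (24/7)*pi*i.


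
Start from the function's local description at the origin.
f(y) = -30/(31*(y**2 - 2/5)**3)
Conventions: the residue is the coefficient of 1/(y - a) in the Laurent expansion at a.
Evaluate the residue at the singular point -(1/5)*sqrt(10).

The factor y**2 - 2/5 splits as (y - a)(y - a') with a = -(1/5)*sqrt(10), a' = (1/5)*sqrt(10). At the order-3 pole a set g(y) = (y - a)^3*f(y) = [-30/31] / (y - a')^3.
Order-3 pole: residue = g''(a)/2; g''(-(1/5)*sqrt(10)) = (1125/992)*sqrt(10), so the residue is (1125/1984)*sqrt(10).

The residue is (1125/1984)*sqrt(10).


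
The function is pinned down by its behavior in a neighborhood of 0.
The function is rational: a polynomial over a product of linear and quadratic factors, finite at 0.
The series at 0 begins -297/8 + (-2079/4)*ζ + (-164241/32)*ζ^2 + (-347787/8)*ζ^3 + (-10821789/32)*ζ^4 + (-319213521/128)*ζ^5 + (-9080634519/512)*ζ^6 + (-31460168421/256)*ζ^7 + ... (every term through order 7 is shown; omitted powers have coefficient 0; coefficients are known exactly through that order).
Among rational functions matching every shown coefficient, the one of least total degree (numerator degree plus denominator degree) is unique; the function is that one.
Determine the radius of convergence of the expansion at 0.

No rational of total degree below 5 reproduces all 8 coefficients; solving the [0/5] Pade equations on them gives f(ζ) = 18/(11*(ζ - 1/3)*(ζ**2 + 2*ζ - 4/11)**2), whose expansion matches every shown term.
Denominator factor (ζ**2 + 2*ζ - 4/11)^2: discriminant 60/11, real irrational roots -1 + (1/11)*sqrt(165) and -1 - (1/11)*sqrt(165); poles of order 2, moduli -1 + (1/11)*sqrt(165) and 1 + (1/11)*sqrt(165).
Denominator factor (ζ - 1/3): pole of order 1 at 1/3, modulus 1/3.
The radius of convergence is the smallest modulus among the singular points: -1 + (1/11)*sqrt(165).

The radius of convergence is -1 + (1/11)*sqrt(165).
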